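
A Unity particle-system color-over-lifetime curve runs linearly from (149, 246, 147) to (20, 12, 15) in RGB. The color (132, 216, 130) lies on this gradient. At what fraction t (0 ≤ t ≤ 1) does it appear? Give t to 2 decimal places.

Invert the lerp on the G channel (largest span, 234): t = (216 − 246) / (12 − 246) = -30/-234 = 0.12821.
Check on R: (132 − 149)/(20 − 149) = 0.1318 ✓

0.13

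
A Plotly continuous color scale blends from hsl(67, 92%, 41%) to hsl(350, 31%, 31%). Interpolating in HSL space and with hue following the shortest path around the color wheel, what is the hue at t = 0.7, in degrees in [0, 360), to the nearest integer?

13

Hue: 350 − 67 = 283°, but |283| > 180 so the shorter arc goes the other way: Δh = 283 − 360 = -77°.
H = 67 + 0.7 × (-77) = 13.1 → 13°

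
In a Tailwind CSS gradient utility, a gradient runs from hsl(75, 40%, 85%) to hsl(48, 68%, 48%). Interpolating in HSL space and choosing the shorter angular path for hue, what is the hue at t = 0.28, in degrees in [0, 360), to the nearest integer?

Hue arc: Δh = 48 − 75 = -27° (|Δh| ≤ 180, already the shorter path).
H = 75 + 0.28 × (-27) = 67.44 → 67°

67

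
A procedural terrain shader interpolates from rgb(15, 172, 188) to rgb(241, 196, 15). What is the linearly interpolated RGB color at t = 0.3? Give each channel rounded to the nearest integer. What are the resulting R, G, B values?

R = 15 + 0.3 × (241 − 15) = 15 + 0.3 × 226 = 82.8 → 83
G = 172 + 0.3 × (196 − 172) = 172 + 0.3 × 24 = 179.2 → 179
B = 188 + 0.3 × (15 − 188) = 188 + 0.3 × -173 = 136.1 → 136
So the blended color is (83, 179, 136), about #53b388.

(83, 179, 136)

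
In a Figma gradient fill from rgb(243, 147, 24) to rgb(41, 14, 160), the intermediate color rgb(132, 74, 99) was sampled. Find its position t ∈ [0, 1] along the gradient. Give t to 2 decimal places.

Invert the lerp on the R channel (largest span, 202): t = (132 − 243) / (41 − 243) = -111/-202 = 0.5495.
Check on G: (74 − 147)/(14 − 147) = 0.5489 ✓

0.55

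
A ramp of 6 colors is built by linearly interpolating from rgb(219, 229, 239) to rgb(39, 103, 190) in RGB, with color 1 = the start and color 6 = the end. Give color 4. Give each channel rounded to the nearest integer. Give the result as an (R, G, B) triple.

With 6 swatches and endpoints inclusive, swatch 4 sits at t = (4 − 1)/(6 − 1) = 3/5 ≈ 0.6.
R = 219 + 0.6 × (39 − 219) = 111 → 111
G = 229 + 0.6 × (103 − 229) = 153.4 → 153
B = 239 + 0.6 × (190 − 239) = 209.6 → 210

(111, 153, 210)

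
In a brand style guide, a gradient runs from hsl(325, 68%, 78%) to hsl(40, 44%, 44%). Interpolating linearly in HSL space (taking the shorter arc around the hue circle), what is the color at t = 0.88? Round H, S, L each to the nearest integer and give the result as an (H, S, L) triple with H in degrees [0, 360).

Hue: 40 − 325 = -285°, but |-285| > 180 so the shorter arc goes the other way: Δh = -285 + 360 = 75°.
H = 325 + 0.88 × (75) = 391 → 391 → 391 mod 360 = 31°
S = 68 + 0.88 × (44 − 68) = 46.88 → 47%
L = 78 + 0.88 × (44 − 78) = 48.08 → 48%

(31, 47, 48)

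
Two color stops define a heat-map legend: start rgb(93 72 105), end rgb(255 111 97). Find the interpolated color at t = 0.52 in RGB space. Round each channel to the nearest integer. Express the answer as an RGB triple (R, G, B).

(177, 92, 101)

R = 93 + 0.52 × (255 − 93) = 93 + 0.52 × 162 = 177.24 → 177
G = 72 + 0.52 × (111 − 72) = 72 + 0.52 × 39 = 92.28 → 92
B = 105 + 0.52 × (97 − 105) = 105 + 0.52 × -8 = 100.84 → 101
So the blended color is (177, 92, 101), about #b15c65.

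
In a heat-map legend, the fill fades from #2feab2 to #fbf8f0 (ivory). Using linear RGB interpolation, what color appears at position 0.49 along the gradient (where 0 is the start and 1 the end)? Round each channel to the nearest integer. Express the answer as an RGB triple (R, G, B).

#2feab2 → (47, 234, 178); #fbf8f0 → (251, 248, 240).
R = 47 + 0.49 × (251 − 47) = 47 + 0.49 × 204 = 146.96 → 147
G = 234 + 0.49 × (248 − 234) = 234 + 0.49 × 14 = 240.86 → 241
B = 178 + 0.49 × (240 − 178) = 178 + 0.49 × 62 = 208.38 → 208
So the blended color is (147, 241, 208), about #93f1d0.

(147, 241, 208)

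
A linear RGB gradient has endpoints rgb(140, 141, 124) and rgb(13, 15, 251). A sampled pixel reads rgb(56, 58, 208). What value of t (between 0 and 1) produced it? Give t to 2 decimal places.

Invert the lerp on the R channel (largest span, 127): t = (56 − 140) / (13 − 140) = -84/-127 = 0.66142.
Check on G: (58 − 141)/(15 − 141) = 0.6587 ✓

0.66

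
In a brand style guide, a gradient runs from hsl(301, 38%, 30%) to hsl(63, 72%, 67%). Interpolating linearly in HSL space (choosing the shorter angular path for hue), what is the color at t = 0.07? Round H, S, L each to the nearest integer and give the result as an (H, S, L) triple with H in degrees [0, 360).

Hue: 63 − 301 = -238°, but |-238| > 180 so the shorter arc goes the other way: Δh = -238 + 360 = 122°.
H = 301 + 0.07 × (122) = 309.54 → 310°
S = 38 + 0.07 × (72 − 38) = 40.38 → 40%
L = 30 + 0.07 × (67 − 30) = 32.59 → 33%

(310, 40, 33)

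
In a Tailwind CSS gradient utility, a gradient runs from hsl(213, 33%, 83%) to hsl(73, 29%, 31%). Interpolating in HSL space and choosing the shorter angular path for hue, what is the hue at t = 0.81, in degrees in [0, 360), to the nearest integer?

Hue arc: Δh = 73 − 213 = -140° (|Δh| ≤ 180, already the shorter path).
H = 213 + 0.81 × (-140) = 99.6 → 100°

100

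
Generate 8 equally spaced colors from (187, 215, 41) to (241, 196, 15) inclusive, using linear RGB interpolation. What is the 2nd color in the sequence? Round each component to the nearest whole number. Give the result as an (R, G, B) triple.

(195, 212, 37)

With 8 swatches and endpoints inclusive, swatch 2 sits at t = (2 − 1)/(8 − 1) = 1/7 ≈ 0.1429.
R = 187 + 0.1429 × (241 − 187) = 194.717 → 195
G = 215 + 0.1429 × (196 − 215) = 212.285 → 212
B = 41 + 0.1429 × (15 − 41) = 37.285 → 37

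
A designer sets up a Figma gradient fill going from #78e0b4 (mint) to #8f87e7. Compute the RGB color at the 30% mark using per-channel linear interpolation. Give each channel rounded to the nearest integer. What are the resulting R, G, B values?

#78e0b4 → (120, 224, 180); #8f87e7 → (143, 135, 231).
30% corresponds to t = 0.3.
R = 120 + 0.3 × (143 − 120) = 120 + 0.3 × 23 = 126.9 → 127
G = 224 + 0.3 × (135 − 224) = 224 + 0.3 × -89 = 197.3 → 197
B = 180 + 0.3 × (231 − 180) = 180 + 0.3 × 51 = 195.3 → 195

(127, 197, 195)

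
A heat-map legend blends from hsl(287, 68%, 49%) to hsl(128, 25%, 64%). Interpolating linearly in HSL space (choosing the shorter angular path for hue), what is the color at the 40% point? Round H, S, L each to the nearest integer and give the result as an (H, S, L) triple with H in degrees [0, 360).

(223, 51, 55)

Hue arc: Δh = 128 − 287 = -159° (|Δh| ≤ 180, already the shorter path).
H = 287 + 0.4 × (-159) = 223.4 → 223°
S = 68 + 0.4 × (25 − 68) = 50.8 → 51%
L = 49 + 0.4 × (64 − 49) = 55 → 55%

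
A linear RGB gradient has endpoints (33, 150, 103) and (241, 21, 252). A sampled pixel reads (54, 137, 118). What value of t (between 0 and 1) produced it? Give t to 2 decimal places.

0.10

Invert the lerp on the R channel (largest span, 208): t = (54 − 33) / (241 − 33) = 21/208 = 0.10096.
Check on G: (137 − 150)/(21 − 150) = 0.1008 ✓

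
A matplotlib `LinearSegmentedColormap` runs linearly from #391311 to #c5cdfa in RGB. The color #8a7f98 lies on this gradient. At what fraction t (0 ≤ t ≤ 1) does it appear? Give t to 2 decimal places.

0.58

Invert the lerp on the B channel (largest span, 233): t = (152 − 17) / (250 − 17) = 135/233 = 0.5794.
Check on R: (138 − 57)/(197 − 57) = 0.5786 ✓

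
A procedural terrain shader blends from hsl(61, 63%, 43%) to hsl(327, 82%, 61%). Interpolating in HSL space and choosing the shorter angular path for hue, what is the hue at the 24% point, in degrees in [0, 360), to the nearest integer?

38

Hue: 327 − 61 = 266°, but |266| > 180 so the shorter arc goes the other way: Δh = 266 − 360 = -94°.
H = 61 + 0.24 × (-94) = 38.44 → 38°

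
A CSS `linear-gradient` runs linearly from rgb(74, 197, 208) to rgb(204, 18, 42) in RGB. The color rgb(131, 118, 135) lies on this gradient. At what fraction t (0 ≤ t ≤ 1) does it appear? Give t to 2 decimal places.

Invert the lerp on the G channel (largest span, 179): t = (118 − 197) / (18 − 197) = -79/-179 = 0.44134.
Check on R: (131 − 74)/(204 − 74) = 0.4385 ✓

0.44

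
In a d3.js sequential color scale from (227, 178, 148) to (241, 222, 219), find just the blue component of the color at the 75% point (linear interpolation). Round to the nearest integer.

201

B = 148 + 0.75 × (219 − 148) = 201.25 → 201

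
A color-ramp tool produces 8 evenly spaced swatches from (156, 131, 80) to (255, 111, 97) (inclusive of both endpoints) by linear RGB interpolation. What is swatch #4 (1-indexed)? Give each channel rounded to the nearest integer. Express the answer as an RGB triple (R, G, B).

(198, 122, 87)

With 8 swatches and endpoints inclusive, swatch 4 sits at t = (4 − 1)/(8 − 1) = 3/7 ≈ 0.4286.
R = 156 + 0.4286 × (255 − 156) = 198.431 → 198
G = 131 + 0.4286 × (111 − 131) = 122.428 → 122
B = 80 + 0.4286 × (97 − 80) = 87.286 → 87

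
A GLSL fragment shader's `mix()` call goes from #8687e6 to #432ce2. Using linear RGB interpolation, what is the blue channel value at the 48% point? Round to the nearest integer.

228

B₁ = 230 (from #8687e6), B₂ = 226 (from #432ce2).
B = 230 + 0.48 × (226 − 230) = 228.08 → 228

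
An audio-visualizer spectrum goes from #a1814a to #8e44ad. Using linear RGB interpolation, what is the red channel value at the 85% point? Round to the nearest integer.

R₁ = 161 (from #a1814a), R₂ = 142 (from #8e44ad).
R = 161 + 0.85 × (142 − 161) = 144.85 → 145

145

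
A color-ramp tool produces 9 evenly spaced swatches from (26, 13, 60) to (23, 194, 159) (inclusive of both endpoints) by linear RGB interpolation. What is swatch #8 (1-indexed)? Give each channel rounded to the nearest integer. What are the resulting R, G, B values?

With 9 swatches and endpoints inclusive, swatch 8 sits at t = (8 − 1)/(9 − 1) = 7/8 ≈ 0.875.
R = 26 + 0.875 × (23 − 26) = 23.375 → 23
G = 13 + 0.875 × (194 − 13) = 171.375 → 171
B = 60 + 0.875 × (159 − 60) = 146.625 → 147

(23, 171, 147)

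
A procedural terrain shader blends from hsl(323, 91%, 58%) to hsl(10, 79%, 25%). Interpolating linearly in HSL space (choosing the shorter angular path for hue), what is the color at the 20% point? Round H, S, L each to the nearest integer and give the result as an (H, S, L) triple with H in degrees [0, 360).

Hue: 10 − 323 = -313°, but |-313| > 180 so the shorter arc goes the other way: Δh = -313 + 360 = 47°.
H = 323 + 0.2 × (47) = 332.4 → 332°
S = 91 + 0.2 × (79 − 91) = 88.6 → 89%
L = 58 + 0.2 × (25 − 58) = 51.4 → 51%

(332, 89, 51)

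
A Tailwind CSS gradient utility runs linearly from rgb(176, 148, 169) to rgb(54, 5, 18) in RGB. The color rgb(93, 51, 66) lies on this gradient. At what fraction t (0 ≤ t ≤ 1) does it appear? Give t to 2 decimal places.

Invert the lerp on the B channel (largest span, 151): t = (66 − 169) / (18 − 169) = -103/-151 = 0.68212.
Check on R: (93 − 176)/(54 − 176) = 0.6803 ✓

0.68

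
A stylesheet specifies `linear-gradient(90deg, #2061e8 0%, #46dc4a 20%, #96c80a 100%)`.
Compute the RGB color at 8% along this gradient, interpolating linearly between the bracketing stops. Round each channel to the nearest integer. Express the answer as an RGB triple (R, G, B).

8% lies between the 0% and 20% stops, so the local fraction is t = (8 − 0)/(20 − 0) = 8/20 ≈ 0.4.
#2061e8 → (32, 97, 232); #46dc4a → (70, 220, 74).
R = 32 + 0.4 × (70 − 32) = 47.2 → 47
G = 97 + 0.4 × (220 − 97) = 146.2 → 146
B = 232 + 0.4 × (74 − 232) = 168.8 → 169

(47, 146, 169)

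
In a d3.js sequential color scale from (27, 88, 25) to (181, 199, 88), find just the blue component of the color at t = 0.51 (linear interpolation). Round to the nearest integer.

B = 25 + 0.51 × (88 − 25) = 57.13 → 57

57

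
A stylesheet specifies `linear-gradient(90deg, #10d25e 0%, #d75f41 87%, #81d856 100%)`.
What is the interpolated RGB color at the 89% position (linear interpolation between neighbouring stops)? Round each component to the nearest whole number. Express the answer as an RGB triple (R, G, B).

89% lies between the 87% and 100% stops, so the local fraction is t = (89 − 87)/(100 − 87) = 2/13 ≈ 0.1538.
#d75f41 → (215, 95, 65); #81d856 → (129, 216, 86).
R = 215 + 0.1538 × (129 − 215) = 201.773 → 202
G = 95 + 0.1538 × (216 − 95) = 113.61 → 114
B = 65 + 0.1538 × (86 − 65) = 68.23 → 68

(202, 114, 68)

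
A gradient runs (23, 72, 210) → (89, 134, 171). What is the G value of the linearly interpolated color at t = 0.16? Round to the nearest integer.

G = 72 + 0.16 × (134 − 72) = 81.92 → 82

82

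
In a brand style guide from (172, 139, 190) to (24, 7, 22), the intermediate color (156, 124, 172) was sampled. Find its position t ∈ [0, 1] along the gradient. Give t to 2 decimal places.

0.11

Invert the lerp on the B channel (largest span, 168): t = (172 − 190) / (22 − 190) = -18/-168 = 0.10714.
Check on R: (156 − 172)/(24 − 172) = 0.1081 ✓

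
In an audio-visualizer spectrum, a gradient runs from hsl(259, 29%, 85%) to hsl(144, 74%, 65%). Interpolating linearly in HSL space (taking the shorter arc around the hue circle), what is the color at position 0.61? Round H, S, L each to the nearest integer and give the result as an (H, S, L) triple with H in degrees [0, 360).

(189, 56, 73)

Hue arc: Δh = 144 − 259 = -115° (|Δh| ≤ 180, already the shorter path).
H = 259 + 0.61 × (-115) = 188.85 → 189°
S = 29 + 0.61 × (74 − 29) = 56.45 → 56%
L = 85 + 0.61 × (65 − 85) = 72.8 → 73%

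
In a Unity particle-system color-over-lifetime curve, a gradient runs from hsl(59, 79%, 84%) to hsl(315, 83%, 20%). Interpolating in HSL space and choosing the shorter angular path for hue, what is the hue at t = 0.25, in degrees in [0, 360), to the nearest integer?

Hue: 315 − 59 = 256°, but |256| > 180 so the shorter arc goes the other way: Δh = 256 − 360 = -104°.
H = 59 + 0.25 × (-104) = 33 → 33°

33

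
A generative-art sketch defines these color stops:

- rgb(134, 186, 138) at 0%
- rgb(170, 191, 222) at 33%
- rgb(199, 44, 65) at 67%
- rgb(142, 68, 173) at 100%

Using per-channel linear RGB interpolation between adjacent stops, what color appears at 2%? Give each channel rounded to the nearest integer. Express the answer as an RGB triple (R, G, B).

(136, 186, 143)

2% lies between the 0% and 33% stops, so the local fraction is t = (2 − 0)/(33 − 0) = 2/33 ≈ 0.0606.
R = 134 + 0.0606 × (170 − 134) = 136.182 → 136
G = 186 + 0.0606 × (191 − 186) = 186.303 → 186
B = 138 + 0.0606 × (222 − 138) = 143.09 → 143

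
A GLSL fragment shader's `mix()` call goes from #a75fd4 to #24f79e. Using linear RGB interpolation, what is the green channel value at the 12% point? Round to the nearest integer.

G₁ = 95 (from #a75fd4), G₂ = 247 (from #24f79e).
G = 95 + 0.12 × (247 − 95) = 113.24 → 113

113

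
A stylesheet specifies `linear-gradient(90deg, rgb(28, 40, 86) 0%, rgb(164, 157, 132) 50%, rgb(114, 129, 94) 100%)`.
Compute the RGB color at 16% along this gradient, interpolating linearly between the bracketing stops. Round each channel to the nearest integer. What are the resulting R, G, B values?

16% lies between the 0% and 50% stops, so the local fraction is t = (16 − 0)/(50 − 0) = 16/50 ≈ 0.32.
R = 28 + 0.32 × (164 − 28) = 71.52 → 72
G = 40 + 0.32 × (157 − 40) = 77.44 → 77
B = 86 + 0.32 × (132 − 86) = 100.72 → 101

(72, 77, 101)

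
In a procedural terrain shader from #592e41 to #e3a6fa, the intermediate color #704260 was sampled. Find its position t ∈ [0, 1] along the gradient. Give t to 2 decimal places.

0.17

Invert the lerp on the B channel (largest span, 185): t = (96 − 65) / (250 − 65) = 31/185 = 0.16757.
Check on R: (112 − 89)/(227 − 89) = 0.1667 ✓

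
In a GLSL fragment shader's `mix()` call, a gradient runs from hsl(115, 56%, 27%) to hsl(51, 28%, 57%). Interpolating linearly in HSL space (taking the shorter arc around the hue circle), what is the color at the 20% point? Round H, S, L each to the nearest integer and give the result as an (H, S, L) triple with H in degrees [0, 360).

Hue arc: Δh = 51 − 115 = -64° (|Δh| ≤ 180, already the shorter path).
H = 115 + 0.2 × (-64) = 102.2 → 102°
S = 56 + 0.2 × (28 − 56) = 50.4 → 50%
L = 27 + 0.2 × (57 − 27) = 33 → 33%

(102, 50, 33)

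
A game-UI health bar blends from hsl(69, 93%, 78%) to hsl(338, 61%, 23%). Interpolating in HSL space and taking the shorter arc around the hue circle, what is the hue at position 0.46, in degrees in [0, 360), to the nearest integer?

27

Hue: 338 − 69 = 269°, but |269| > 180 so the shorter arc goes the other way: Δh = 269 − 360 = -91°.
H = 69 + 0.46 × (-91) = 27.14 → 27°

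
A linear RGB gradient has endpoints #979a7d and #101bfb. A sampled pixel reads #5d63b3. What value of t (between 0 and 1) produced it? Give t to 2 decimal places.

0.43

Invert the lerp on the R channel (largest span, 135): t = (93 − 151) / (16 − 151) = -58/-135 = 0.42963.
Check on G: (99 − 154)/(27 − 154) = 0.4331 ✓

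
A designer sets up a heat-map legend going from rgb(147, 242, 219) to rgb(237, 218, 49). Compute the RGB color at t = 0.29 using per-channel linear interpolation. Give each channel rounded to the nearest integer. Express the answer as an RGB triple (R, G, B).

R = 147 + 0.29 × (237 − 147) = 147 + 0.29 × 90 = 173.1 → 173
G = 242 + 0.29 × (218 − 242) = 242 + 0.29 × -24 = 235.04 → 235
B = 219 + 0.29 × (49 − 219) = 219 + 0.29 × -170 = 169.7 → 170

(173, 235, 170)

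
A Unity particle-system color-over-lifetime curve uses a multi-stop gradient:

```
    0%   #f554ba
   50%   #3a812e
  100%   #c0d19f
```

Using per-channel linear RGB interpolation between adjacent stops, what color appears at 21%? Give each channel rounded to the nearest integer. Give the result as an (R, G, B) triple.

(166, 103, 127)

21% lies between the 0% and 50% stops, so the local fraction is t = (21 − 0)/(50 − 0) = 21/50 ≈ 0.42.
#f554ba → (245, 84, 186); #3a812e → (58, 129, 46).
R = 245 + 0.42 × (58 − 245) = 166.46 → 166
G = 84 + 0.42 × (129 − 84) = 102.9 → 103
B = 186 + 0.42 × (46 − 186) = 127.2 → 127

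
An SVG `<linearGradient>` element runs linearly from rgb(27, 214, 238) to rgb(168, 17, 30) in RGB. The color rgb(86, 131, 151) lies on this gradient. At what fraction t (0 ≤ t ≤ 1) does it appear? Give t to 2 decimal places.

0.42

Invert the lerp on the B channel (largest span, 208): t = (151 − 238) / (30 − 238) = -87/-208 = 0.41827.
Check on R: (86 − 27)/(168 − 27) = 0.4184 ✓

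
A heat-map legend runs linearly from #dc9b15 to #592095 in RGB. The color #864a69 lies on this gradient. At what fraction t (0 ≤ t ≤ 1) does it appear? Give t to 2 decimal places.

0.66

Invert the lerp on the R channel (largest span, 131): t = (134 − 220) / (89 − 220) = -86/-131 = 0.65649.
Check on G: (74 − 155)/(32 − 155) = 0.6585 ✓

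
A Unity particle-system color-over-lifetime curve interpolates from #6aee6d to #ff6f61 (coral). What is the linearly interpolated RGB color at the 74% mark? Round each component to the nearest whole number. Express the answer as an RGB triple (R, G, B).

(216, 144, 100)

#6aee6d → (106, 238, 109); #ff6f61 → (255, 111, 97).
74% corresponds to t = 0.74.
R = 106 + 0.74 × (255 − 106) = 106 + 0.74 × 149 = 216.26 → 216
G = 238 + 0.74 × (111 − 238) = 238 + 0.74 × -127 = 144.02 → 144
B = 109 + 0.74 × (97 − 109) = 109 + 0.74 × -12 = 100.12 → 100
So the blended color is (216, 144, 100), about #d89064.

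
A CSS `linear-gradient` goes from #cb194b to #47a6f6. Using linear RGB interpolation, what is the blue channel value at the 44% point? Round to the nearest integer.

B₁ = 75 (from #cb194b), B₂ = 246 (from #47a6f6).
B = 75 + 0.44 × (246 − 75) = 150.24 → 150

150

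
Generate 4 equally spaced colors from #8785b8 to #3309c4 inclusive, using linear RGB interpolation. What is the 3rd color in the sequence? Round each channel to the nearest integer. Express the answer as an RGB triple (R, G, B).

(79, 50, 192)

With 4 swatches and endpoints inclusive, swatch 3 sits at t = (3 − 1)/(4 − 1) = 2/3 ≈ 0.6667.
#8785b8 → (135, 133, 184); #3309c4 → (51, 9, 196).
R = 135 + 0.6667 × (51 − 135) = 78.997 → 79
G = 133 + 0.6667 × (9 − 133) = 50.329 → 50
B = 184 + 0.6667 × (196 − 184) = 192 → 192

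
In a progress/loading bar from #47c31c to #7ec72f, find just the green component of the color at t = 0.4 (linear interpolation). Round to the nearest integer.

197

G₁ = 195 (from #47c31c), G₂ = 199 (from #7ec72f).
G = 195 + 0.4 × (199 − 195) = 196.6 → 197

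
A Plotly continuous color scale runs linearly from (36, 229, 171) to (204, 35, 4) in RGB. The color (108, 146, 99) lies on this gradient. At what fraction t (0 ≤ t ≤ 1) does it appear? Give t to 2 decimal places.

0.43

Invert the lerp on the G channel (largest span, 194): t = (146 − 229) / (35 − 229) = -83/-194 = 0.42784.
Check on R: (108 − 36)/(204 − 36) = 0.4286 ✓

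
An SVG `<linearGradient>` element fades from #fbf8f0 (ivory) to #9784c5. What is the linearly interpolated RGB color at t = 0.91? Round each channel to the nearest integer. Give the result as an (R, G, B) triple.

#fbf8f0 → (251, 248, 240); #9784c5 → (151, 132, 197).
R = 251 + 0.91 × (151 − 251) = 251 + 0.91 × -100 = 160 → 160
G = 248 + 0.91 × (132 − 248) = 248 + 0.91 × -116 = 142.44 → 142
B = 240 + 0.91 × (197 − 240) = 240 + 0.91 × -43 = 200.87 → 201
So the blended color is (160, 142, 201), about #a08ec9.

(160, 142, 201)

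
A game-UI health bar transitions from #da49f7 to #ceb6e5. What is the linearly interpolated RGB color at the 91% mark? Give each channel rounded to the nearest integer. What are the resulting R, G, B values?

(207, 172, 231)

#da49f7 → (218, 73, 247); #ceb6e5 → (206, 182, 229).
91% corresponds to t = 0.91.
R = 218 + 0.91 × (206 − 218) = 218 + 0.91 × -12 = 207.08 → 207
G = 73 + 0.91 × (182 − 73) = 73 + 0.91 × 109 = 172.19 → 172
B = 247 + 0.91 × (229 − 247) = 247 + 0.91 × -18 = 230.62 → 231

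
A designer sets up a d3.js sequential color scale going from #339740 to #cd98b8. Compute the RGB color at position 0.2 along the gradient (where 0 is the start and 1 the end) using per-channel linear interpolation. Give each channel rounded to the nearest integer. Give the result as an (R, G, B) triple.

#339740 → (51, 151, 64); #cd98b8 → (205, 152, 184).
R = 51 + 0.2 × (205 − 51) = 51 + 0.2 × 154 = 81.8 → 82
G = 151 + 0.2 × (152 − 151) = 151 + 0.2 × 1 = 151.2 → 151
B = 64 + 0.2 × (184 − 64) = 64 + 0.2 × 120 = 88 → 88

(82, 151, 88)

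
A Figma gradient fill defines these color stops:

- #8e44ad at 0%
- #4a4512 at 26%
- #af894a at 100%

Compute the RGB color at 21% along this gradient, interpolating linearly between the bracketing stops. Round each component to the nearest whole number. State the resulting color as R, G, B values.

(87, 69, 48)

21% lies between the 0% and 26% stops, so the local fraction is t = (21 − 0)/(26 − 0) = 21/26 ≈ 0.8077.
#8e44ad → (142, 68, 173); #4a4512 → (74, 69, 18).
R = 142 + 0.8077 × (74 − 142) = 87.076 → 87
G = 68 + 0.8077 × (69 − 68) = 68.808 → 69
B = 173 + 0.8077 × (18 − 173) = 47.806 → 48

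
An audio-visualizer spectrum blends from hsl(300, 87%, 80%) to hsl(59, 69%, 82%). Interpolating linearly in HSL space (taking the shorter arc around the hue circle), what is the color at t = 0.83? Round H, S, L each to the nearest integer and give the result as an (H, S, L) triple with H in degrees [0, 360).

(39, 72, 82)

Hue: 59 − 300 = -241°, but |-241| > 180 so the shorter arc goes the other way: Δh = -241 + 360 = 119°.
H = 300 + 0.83 × (119) = 398.77 → 399 → 399 mod 360 = 39°
S = 87 + 0.83 × (69 − 87) = 72.06 → 72%
L = 80 + 0.83 × (82 − 80) = 81.66 → 82%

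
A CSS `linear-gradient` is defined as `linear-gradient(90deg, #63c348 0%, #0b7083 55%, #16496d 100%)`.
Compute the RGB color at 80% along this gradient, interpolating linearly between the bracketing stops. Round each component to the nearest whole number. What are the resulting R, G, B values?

80% lies between the 55% and 100% stops, so the local fraction is t = (80 − 55)/(100 − 55) = 25/45 ≈ 0.5556.
#0b7083 → (11, 112, 131); #16496d → (22, 73, 109).
R = 11 + 0.5556 × (22 − 11) = 17.112 → 17
G = 112 + 0.5556 × (73 − 112) = 90.332 → 90
B = 131 + 0.5556 × (109 − 131) = 118.777 → 119

(17, 90, 119)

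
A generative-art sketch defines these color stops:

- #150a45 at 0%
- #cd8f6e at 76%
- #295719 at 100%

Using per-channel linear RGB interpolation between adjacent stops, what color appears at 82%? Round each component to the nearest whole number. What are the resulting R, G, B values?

(164, 129, 89)

82% lies between the 76% and 100% stops, so the local fraction is t = (82 − 76)/(100 − 76) = 6/24 ≈ 0.25.
#cd8f6e → (205, 143, 110); #295719 → (41, 87, 25).
R = 205 + 0.25 × (41 − 205) = 164 → 164
G = 143 + 0.25 × (87 − 143) = 129 → 129
B = 110 + 0.25 × (25 − 110) = 88.75 → 89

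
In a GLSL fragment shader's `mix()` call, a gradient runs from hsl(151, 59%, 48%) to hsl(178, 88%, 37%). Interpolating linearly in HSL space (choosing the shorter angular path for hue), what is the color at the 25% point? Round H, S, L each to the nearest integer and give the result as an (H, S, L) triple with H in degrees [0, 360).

Hue arc: Δh = 178 − 151 = 27° (|Δh| ≤ 180, already the shorter path).
H = 151 + 0.25 × (27) = 157.75 → 158°
S = 59 + 0.25 × (88 − 59) = 66.25 → 66%
L = 48 + 0.25 × (37 − 48) = 45.25 → 45%

(158, 66, 45)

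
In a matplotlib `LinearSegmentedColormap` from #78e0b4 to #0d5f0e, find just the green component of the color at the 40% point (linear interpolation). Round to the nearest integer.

172

G₁ = 224 (from #78e0b4), G₂ = 95 (from #0d5f0e).
G = 224 + 0.4 × (95 − 224) = 172.4 → 172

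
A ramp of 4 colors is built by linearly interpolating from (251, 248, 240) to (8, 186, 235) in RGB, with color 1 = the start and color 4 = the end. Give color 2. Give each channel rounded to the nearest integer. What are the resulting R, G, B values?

(170, 227, 238)

With 4 swatches and endpoints inclusive, swatch 2 sits at t = (2 − 1)/(4 − 1) = 1/3 ≈ 0.3333.
R = 251 + 0.3333 × (8 − 251) = 170.008 → 170
G = 248 + 0.3333 × (186 − 248) = 227.335 → 227
B = 240 + 0.3333 × (235 − 240) = 238.333 → 238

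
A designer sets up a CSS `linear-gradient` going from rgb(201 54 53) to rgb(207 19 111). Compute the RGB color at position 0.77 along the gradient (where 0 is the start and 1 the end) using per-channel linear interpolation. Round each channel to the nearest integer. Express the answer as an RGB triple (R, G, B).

R = 201 + 0.77 × (207 − 201) = 201 + 0.77 × 6 = 205.62 → 206
G = 54 + 0.77 × (19 − 54) = 54 + 0.77 × -35 = 27.05 → 27
B = 53 + 0.77 × (111 − 53) = 53 + 0.77 × 58 = 97.66 → 98

(206, 27, 98)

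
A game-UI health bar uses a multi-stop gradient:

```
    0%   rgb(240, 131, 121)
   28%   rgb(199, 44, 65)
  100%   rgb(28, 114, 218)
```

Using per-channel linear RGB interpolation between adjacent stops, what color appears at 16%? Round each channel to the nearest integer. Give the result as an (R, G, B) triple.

16% lies between the 0% and 28% stops, so the local fraction is t = (16 − 0)/(28 − 0) = 16/28 ≈ 0.5714.
R = 240 + 0.5714 × (199 − 240) = 216.573 → 217
G = 131 + 0.5714 × (44 − 131) = 81.288 → 81
B = 121 + 0.5714 × (65 − 121) = 89.002 → 89

(217, 81, 89)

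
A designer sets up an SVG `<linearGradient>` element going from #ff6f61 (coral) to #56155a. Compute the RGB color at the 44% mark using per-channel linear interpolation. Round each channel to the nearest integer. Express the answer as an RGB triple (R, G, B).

#ff6f61 → (255, 111, 97); #56155a → (86, 21, 90).
44% corresponds to t = 0.44.
R = 255 + 0.44 × (86 − 255) = 255 + 0.44 × -169 = 180.64 → 181
G = 111 + 0.44 × (21 − 111) = 111 + 0.44 × -90 = 71.4 → 71
B = 97 + 0.44 × (90 − 97) = 97 + 0.44 × -7 = 93.92 → 94

(181, 71, 94)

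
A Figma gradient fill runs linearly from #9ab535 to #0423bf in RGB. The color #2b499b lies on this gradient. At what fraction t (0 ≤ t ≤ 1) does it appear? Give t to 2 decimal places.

0.74

Invert the lerp on the R channel (largest span, 150): t = (43 − 154) / (4 − 154) = -111/-150 = 0.74.
Check on G: (73 − 181)/(35 − 181) = 0.7397 ✓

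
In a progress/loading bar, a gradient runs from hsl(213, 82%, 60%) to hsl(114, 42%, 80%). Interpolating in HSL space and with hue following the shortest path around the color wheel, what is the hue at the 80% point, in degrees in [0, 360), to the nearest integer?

134

Hue arc: Δh = 114 − 213 = -99° (|Δh| ≤ 180, already the shorter path).
H = 213 + 0.8 × (-99) = 133.8 → 134°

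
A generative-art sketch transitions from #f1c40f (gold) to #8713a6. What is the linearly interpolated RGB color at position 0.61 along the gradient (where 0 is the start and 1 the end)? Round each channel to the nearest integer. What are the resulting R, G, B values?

#f1c40f → (241, 196, 15); #8713a6 → (135, 19, 166).
R = 241 + 0.61 × (135 − 241) = 241 + 0.61 × -106 = 176.34 → 176
G = 196 + 0.61 × (19 − 196) = 196 + 0.61 × -177 = 88.03 → 88
B = 15 + 0.61 × (166 − 15) = 15 + 0.61 × 151 = 107.11 → 107

(176, 88, 107)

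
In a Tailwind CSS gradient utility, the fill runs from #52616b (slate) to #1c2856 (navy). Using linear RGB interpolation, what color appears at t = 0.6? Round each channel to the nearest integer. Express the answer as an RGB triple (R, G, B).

(50, 63, 94)

#52616b → (82, 97, 107); #1c2856 → (28, 40, 86).
R = 82 + 0.6 × (28 − 82) = 82 + 0.6 × -54 = 49.6 → 50
G = 97 + 0.6 × (40 − 97) = 97 + 0.6 × -57 = 62.8 → 63
B = 107 + 0.6 × (86 − 107) = 107 + 0.6 × -21 = 94.4 → 94
So the blended color is (50, 63, 94), about #323f5e.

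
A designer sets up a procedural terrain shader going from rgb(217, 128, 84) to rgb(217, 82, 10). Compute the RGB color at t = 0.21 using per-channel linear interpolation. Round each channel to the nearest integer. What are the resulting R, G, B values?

(217, 118, 68)

R = 217 + 0.21 × (217 − 217) = 217 + 0.21 × 0 = 217 → 217
G = 128 + 0.21 × (82 − 128) = 128 + 0.21 × -46 = 118.34 → 118
B = 84 + 0.21 × (10 − 84) = 84 + 0.21 × -74 = 68.46 → 68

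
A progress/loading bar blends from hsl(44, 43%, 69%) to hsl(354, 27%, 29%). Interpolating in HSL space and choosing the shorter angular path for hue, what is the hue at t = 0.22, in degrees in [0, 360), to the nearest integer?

Hue: 354 − 44 = 310°, but |310| > 180 so the shorter arc goes the other way: Δh = 310 − 360 = -50°.
H = 44 + 0.22 × (-50) = 33 → 33°

33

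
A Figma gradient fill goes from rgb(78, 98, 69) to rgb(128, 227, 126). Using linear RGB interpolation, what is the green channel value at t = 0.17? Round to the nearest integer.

120

G = 98 + 0.17 × (227 − 98) = 119.93 → 120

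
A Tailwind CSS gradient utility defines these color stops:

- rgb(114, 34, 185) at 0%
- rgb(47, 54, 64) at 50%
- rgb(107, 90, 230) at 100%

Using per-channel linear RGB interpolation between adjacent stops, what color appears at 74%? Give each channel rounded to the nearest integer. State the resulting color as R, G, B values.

74% lies between the 50% and 100% stops, so the local fraction is t = (74 − 50)/(100 − 50) = 24/50 ≈ 0.48.
R = 47 + 0.48 × (107 − 47) = 75.8 → 76
G = 54 + 0.48 × (90 − 54) = 71.28 → 71
B = 64 + 0.48 × (230 − 64) = 143.68 → 144

(76, 71, 144)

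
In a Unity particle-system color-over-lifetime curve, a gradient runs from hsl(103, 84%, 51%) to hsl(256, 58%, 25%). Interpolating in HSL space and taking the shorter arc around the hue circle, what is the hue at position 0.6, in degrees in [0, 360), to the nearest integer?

Hue arc: Δh = 256 − 103 = 153° (|Δh| ≤ 180, already the shorter path).
H = 103 + 0.6 × (153) = 194.8 → 195°

195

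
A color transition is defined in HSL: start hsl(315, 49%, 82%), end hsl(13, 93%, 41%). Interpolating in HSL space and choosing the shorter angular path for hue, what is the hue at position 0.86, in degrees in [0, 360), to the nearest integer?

Hue: 13 − 315 = -302°, but |-302| > 180 so the shorter arc goes the other way: Δh = -302 + 360 = 58°.
H = 315 + 0.86 × (58) = 364.88 → 365 → 365 mod 360 = 5°

5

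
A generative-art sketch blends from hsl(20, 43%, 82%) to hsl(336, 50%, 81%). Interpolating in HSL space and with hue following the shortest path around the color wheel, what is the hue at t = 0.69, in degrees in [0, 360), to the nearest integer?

Hue: 336 − 20 = 316°, but |316| > 180 so the shorter arc goes the other way: Δh = 316 − 360 = -44°.
H = 20 + 0.69 × (-44) = -10.36 → -10 → -10 mod 360 = 350°

350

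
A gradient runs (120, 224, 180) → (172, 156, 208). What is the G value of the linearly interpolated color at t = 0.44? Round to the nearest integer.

194

G = 224 + 0.44 × (156 − 224) = 194.08 → 194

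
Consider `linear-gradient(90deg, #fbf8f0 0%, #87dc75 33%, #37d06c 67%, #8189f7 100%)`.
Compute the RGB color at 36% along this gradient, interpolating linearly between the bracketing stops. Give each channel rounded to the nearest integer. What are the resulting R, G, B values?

36% lies between the 33% and 67% stops, so the local fraction is t = (36 − 33)/(67 − 33) = 3/34 ≈ 0.0882.
#87dc75 → (135, 220, 117); #37d06c → (55, 208, 108).
R = 135 + 0.0882 × (55 − 135) = 127.944 → 128
G = 220 + 0.0882 × (208 − 220) = 218.942 → 219
B = 117 + 0.0882 × (108 − 117) = 116.206 → 116

(128, 219, 116)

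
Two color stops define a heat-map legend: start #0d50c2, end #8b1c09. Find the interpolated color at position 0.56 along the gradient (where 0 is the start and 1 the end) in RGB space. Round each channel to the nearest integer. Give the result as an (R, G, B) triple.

#0d50c2 → (13, 80, 194); #8b1c09 → (139, 28, 9).
R = 13 + 0.56 × (139 − 13) = 13 + 0.56 × 126 = 83.56 → 84
G = 80 + 0.56 × (28 − 80) = 80 + 0.56 × -52 = 50.88 → 51
B = 194 + 0.56 × (9 − 194) = 194 + 0.56 × -185 = 90.4 → 90

(84, 51, 90)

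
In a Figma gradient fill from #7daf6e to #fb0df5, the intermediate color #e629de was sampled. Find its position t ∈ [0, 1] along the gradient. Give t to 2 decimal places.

Invert the lerp on the G channel (largest span, 162): t = (41 − 175) / (13 − 175) = -134/-162 = 0.82716.
Check on R: (230 − 125)/(251 − 125) = 0.8333 ✓

0.83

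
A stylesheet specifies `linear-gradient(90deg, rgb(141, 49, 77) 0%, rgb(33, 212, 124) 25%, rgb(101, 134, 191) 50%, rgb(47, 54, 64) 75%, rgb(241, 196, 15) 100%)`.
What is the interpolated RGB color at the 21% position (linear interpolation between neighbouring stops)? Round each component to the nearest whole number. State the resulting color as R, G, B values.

21% lies between the 0% and 25% stops, so the local fraction is t = (21 − 0)/(25 − 0) = 21/25 ≈ 0.84.
R = 141 + 0.84 × (33 − 141) = 50.28 → 50
G = 49 + 0.84 × (212 − 49) = 185.92 → 186
B = 77 + 0.84 × (124 − 77) = 116.48 → 116

(50, 186, 116)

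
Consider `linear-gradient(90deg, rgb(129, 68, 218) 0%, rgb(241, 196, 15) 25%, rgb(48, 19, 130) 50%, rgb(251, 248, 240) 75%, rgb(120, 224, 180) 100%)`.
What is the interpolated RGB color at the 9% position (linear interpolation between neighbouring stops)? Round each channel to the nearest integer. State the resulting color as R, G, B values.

(169, 114, 145)

9% lies between the 0% and 25% stops, so the local fraction is t = (9 − 0)/(25 − 0) = 9/25 ≈ 0.36.
R = 129 + 0.36 × (241 − 129) = 169.32 → 169
G = 68 + 0.36 × (196 − 68) = 114.08 → 114
B = 218 + 0.36 × (15 − 218) = 144.92 → 145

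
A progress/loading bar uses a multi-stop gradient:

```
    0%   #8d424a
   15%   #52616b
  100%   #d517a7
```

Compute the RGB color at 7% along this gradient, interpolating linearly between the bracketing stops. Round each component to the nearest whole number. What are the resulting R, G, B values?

(113, 80, 89)

7% lies between the 0% and 15% stops, so the local fraction is t = (7 − 0)/(15 − 0) = 7/15 ≈ 0.4667.
#8d424a → (141, 66, 74); #52616b → (82, 97, 107).
R = 141 + 0.4667 × (82 − 141) = 113.465 → 113
G = 66 + 0.4667 × (97 − 66) = 80.468 → 80
B = 74 + 0.4667 × (107 − 74) = 89.401 → 89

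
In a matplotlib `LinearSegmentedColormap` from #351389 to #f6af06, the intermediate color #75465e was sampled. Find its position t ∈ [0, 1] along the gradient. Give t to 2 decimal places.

0.33

Invert the lerp on the R channel (largest span, 193): t = (117 − 53) / (246 − 53) = 64/193 = 0.33161.
Check on G: (70 − 19)/(175 − 19) = 0.3269 ✓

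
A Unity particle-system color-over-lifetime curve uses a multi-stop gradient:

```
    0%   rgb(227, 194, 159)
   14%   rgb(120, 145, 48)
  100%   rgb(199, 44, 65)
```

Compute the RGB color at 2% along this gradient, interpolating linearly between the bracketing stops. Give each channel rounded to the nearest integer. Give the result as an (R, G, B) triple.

(212, 187, 143)

2% lies between the 0% and 14% stops, so the local fraction is t = (2 − 0)/(14 − 0) = 2/14 ≈ 0.1429.
R = 227 + 0.1429 × (120 − 227) = 211.71 → 212
G = 194 + 0.1429 × (145 − 194) = 186.998 → 187
B = 159 + 0.1429 × (48 − 159) = 143.138 → 143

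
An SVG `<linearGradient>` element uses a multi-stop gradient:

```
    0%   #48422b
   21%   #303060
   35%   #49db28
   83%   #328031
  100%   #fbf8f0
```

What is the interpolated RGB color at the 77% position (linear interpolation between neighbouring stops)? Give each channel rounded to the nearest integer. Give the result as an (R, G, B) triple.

(53, 139, 48)

77% lies between the 35% and 83% stops, so the local fraction is t = (77 − 35)/(83 − 35) = 42/48 ≈ 0.875.
#49db28 → (73, 219, 40); #328031 → (50, 128, 49).
R = 73 + 0.875 × (50 − 73) = 52.875 → 53
G = 219 + 0.875 × (128 − 219) = 139.375 → 139
B = 40 + 0.875 × (49 − 40) = 47.875 → 48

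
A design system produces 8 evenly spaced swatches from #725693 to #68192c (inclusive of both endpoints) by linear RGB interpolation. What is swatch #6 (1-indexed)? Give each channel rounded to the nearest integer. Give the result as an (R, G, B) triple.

With 8 swatches and endpoints inclusive, swatch 6 sits at t = (6 − 1)/(8 − 1) = 5/7 ≈ 0.7143.
#725693 → (114, 86, 147); #68192c → (104, 25, 44).
R = 114 + 0.7143 × (104 − 114) = 106.857 → 107
G = 86 + 0.7143 × (25 − 86) = 42.428 → 42
B = 147 + 0.7143 × (44 − 147) = 73.427 → 73

(107, 42, 73)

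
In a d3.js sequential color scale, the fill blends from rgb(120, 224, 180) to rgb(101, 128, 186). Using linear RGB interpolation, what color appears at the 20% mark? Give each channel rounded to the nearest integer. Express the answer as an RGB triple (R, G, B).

20% corresponds to t = 0.2.
R = 120 + 0.2 × (101 − 120) = 120 + 0.2 × -19 = 116.2 → 116
G = 224 + 0.2 × (128 − 224) = 224 + 0.2 × -96 = 204.8 → 205
B = 180 + 0.2 × (186 − 180) = 180 + 0.2 × 6 = 181.2 → 181
So the blended color is (116, 205, 181), about #74cdb5.

(116, 205, 181)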